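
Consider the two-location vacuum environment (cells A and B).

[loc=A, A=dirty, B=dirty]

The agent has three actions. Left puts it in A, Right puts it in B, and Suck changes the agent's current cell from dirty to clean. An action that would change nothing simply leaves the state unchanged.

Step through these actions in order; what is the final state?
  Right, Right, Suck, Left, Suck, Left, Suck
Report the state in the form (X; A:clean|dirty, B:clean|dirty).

(A; A:clean, B:clean)

1. Right → (B; A:dirty, B:dirty)
2. Right → (B; A:dirty, B:dirty)
3. Suck → (B; A:dirty, B:clean)
4. Left → (A; A:dirty, B:clean)
5. Suck → (A; A:clean, B:clean)
6. Left → (A; A:clean, B:clean)
7. Suck → (A; A:clean, B:clean)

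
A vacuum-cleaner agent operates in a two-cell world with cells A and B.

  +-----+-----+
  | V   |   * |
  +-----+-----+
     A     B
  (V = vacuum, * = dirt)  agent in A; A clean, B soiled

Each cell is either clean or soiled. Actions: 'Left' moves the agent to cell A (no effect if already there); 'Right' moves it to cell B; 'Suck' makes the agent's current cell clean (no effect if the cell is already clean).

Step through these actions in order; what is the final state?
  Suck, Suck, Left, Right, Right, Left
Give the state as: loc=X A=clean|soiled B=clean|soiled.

t=1 Suck ⇒ loc=A A=clean B=soiled
t=2 Suck ⇒ loc=A A=clean B=soiled
t=3 Left ⇒ loc=A A=clean B=soiled
t=4 Right ⇒ loc=B A=clean B=soiled
t=5 Right ⇒ loc=B A=clean B=soiled
t=6 Left ⇒ loc=A A=clean B=soiled

loc=A A=clean B=soiled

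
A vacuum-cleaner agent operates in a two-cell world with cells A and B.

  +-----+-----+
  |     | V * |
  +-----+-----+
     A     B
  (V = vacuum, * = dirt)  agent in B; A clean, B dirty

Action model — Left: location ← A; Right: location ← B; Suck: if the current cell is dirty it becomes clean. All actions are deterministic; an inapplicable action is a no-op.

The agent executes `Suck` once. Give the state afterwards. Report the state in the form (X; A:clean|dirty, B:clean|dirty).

start: (B; A:clean, B:dirty)
[1] after Suck: (B; A:clean, B:clean)

(B; A:clean, B:clean)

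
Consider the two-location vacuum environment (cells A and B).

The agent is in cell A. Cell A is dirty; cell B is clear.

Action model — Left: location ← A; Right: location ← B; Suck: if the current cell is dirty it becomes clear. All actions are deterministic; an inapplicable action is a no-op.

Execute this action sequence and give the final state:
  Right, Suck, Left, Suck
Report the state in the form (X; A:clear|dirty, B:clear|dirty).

t=1 Right ⇒ (B; A:dirty, B:clear)
t=2 Suck ⇒ (B; A:dirty, B:clear)
t=3 Left ⇒ (A; A:dirty, B:clear)
t=4 Suck ⇒ (A; A:clear, B:clear)

(A; A:clear, B:clear)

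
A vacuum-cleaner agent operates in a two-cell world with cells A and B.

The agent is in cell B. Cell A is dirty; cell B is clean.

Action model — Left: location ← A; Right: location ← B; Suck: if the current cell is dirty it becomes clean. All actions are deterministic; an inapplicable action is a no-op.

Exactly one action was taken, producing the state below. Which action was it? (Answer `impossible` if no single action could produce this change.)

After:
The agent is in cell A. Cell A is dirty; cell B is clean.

Left

try  Left: loc=A A=dirty B=clean  ← match
try Right: loc=B A=dirty B=clean
try  Suck: loc=B A=dirty B=clean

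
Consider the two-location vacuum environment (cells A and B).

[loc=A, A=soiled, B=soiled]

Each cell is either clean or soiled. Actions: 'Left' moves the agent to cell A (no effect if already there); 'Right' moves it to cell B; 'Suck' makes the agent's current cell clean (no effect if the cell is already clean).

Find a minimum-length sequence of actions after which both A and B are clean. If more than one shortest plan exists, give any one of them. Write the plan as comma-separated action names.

t=1 Suck ⇒ <A|clean|soiled>
t=2 Right ⇒ <B|clean|soiled>
t=3 Suck ⇒ <B|clean|clean>
min 3: Suck A + move + Suck B

Suck, Right, Suck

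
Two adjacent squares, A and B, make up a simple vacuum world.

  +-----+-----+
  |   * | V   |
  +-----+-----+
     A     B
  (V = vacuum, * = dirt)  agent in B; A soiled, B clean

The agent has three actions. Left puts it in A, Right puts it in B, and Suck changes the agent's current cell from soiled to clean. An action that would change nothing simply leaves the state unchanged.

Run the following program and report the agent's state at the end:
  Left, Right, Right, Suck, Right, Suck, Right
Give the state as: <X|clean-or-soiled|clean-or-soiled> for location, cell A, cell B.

1. Left → <A|soiled|clean>
2. Right → <B|soiled|clean>
3. Right → <B|soiled|clean>
4. Suck → <B|soiled|clean>
5. Right → <B|soiled|clean>
6. Suck → <B|soiled|clean>
7. Right → <B|soiled|clean>

<B|soiled|clean>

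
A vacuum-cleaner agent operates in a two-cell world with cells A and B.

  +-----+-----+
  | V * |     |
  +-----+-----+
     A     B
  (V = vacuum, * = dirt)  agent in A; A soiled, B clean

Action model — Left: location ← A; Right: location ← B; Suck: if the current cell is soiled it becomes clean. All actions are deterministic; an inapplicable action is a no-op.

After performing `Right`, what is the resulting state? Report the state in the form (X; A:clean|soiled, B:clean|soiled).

start: (A; A:soiled, B:clean)
Right (#1): (B; A:soiled, B:clean)

(B; A:soiled, B:clean)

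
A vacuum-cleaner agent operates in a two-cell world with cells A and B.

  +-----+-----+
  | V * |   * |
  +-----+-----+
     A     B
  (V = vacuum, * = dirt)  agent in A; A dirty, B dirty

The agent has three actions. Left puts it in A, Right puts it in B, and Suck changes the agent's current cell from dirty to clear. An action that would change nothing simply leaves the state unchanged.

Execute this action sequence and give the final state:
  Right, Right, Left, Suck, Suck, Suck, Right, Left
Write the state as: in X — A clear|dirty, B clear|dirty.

1) do Right; now in B — A dirty, B dirty
2) do Right; now in B — A dirty, B dirty
3) do Left; now in A — A dirty, B dirty
4) do Suck; now in A — A clear, B dirty
5) do Suck; now in A — A clear, B dirty
6) do Suck; now in A — A clear, B dirty
7) do Right; now in B — A clear, B dirty
8) do Left; now in A — A clear, B dirty

in A — A clear, B dirty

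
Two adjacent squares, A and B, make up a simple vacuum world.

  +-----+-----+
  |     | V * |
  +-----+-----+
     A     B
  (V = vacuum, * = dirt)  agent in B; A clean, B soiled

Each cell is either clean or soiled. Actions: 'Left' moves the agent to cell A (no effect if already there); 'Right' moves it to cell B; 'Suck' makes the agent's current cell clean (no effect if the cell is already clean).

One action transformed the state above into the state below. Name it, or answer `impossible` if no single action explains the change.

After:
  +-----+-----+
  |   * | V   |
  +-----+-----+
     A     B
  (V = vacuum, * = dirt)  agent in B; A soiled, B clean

try  Left: (A; A:clean, B:soiled)
try Right: (B; A:clean, B:soiled)
try  Suck: (B; A:clean, B:clean)
no single action produces the after-state

impossible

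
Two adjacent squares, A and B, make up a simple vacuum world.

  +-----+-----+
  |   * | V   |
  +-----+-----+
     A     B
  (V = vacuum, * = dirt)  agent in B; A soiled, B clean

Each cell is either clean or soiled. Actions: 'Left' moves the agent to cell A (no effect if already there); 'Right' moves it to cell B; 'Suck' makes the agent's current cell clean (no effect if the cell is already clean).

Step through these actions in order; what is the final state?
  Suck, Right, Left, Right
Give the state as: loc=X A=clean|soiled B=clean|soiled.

loc=B A=soiled B=clean

[1] after Suck: loc=B A=soiled B=clean
[2] after Right: loc=B A=soiled B=clean
[3] after Left: loc=A A=soiled B=clean
[4] after Right: loc=B A=soiled B=clean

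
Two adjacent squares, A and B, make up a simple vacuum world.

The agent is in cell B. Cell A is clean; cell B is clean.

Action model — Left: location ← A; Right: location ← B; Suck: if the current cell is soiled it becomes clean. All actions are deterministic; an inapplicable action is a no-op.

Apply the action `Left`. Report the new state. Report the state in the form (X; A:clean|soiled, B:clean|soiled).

(A; A:clean, B:clean)

start: (B; A:clean, B:clean)
Left (#1): (A; A:clean, B:clean)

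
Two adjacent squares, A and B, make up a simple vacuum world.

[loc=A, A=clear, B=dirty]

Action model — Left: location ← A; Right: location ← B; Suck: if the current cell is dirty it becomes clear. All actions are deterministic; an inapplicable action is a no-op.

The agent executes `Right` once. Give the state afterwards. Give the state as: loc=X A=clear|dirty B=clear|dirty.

start: loc=A A=clear B=dirty
[1] after Right: loc=B A=clear B=dirty

loc=B A=clear B=dirty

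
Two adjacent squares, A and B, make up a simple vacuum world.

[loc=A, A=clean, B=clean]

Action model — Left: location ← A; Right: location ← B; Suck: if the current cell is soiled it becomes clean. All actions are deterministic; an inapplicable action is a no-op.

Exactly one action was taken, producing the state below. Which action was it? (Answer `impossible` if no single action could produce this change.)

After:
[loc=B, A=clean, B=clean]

Right

try  Left: <A|clean|clean>
try Right: <B|clean|clean>  ← match
try  Suck: <A|clean|clean>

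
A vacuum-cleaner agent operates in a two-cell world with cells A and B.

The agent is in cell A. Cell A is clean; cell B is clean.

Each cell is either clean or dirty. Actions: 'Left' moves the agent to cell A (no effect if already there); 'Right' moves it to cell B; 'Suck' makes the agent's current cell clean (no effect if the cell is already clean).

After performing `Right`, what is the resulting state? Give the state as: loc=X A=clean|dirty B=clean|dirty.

loc=B A=clean B=clean

start: loc=A A=clean B=clean
step 1/1 (Right): loc=B A=clean B=clean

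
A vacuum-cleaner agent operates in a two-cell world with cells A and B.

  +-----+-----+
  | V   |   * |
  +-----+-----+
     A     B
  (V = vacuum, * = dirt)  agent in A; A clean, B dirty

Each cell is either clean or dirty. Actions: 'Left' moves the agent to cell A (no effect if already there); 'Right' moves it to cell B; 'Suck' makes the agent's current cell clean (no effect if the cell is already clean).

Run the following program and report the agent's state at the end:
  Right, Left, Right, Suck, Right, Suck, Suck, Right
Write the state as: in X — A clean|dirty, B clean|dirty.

1. Right → in B — A clean, B dirty
2. Left → in A — A clean, B dirty
3. Right → in B — A clean, B dirty
4. Suck → in B — A clean, B clean
5. Right → in B — A clean, B clean
6. Suck → in B — A clean, B clean
7. Suck → in B — A clean, B clean
8. Right → in B — A clean, B clean

in B — A clean, B clean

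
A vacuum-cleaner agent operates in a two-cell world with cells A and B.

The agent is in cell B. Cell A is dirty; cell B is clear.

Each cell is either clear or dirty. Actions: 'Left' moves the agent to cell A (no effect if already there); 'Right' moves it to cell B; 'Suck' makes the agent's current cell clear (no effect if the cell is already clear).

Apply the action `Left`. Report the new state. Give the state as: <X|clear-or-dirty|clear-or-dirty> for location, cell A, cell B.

<A|dirty|clear>

start: <B|dirty|clear>
1) do Left; now <A|dirty|clear>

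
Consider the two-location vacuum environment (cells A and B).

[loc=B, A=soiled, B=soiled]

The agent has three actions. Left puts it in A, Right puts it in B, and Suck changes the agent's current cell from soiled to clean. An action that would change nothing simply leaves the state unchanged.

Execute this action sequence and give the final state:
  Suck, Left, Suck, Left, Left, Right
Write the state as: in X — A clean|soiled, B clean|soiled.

[1] after Suck: in B — A soiled, B clean
[2] after Left: in A — A soiled, B clean
[3] after Suck: in A — A clean, B clean
[4] after Left: in A — A clean, B clean
[5] after Left: in A — A clean, B clean
[6] after Right: in B — A clean, B clean

in B — A clean, B clean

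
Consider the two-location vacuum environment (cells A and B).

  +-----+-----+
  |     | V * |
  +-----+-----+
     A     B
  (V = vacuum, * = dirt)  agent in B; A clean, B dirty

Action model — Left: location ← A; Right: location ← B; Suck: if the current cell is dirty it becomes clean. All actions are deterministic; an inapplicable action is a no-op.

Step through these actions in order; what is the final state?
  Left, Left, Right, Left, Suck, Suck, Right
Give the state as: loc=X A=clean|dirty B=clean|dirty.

t=1 Left ⇒ loc=A A=clean B=dirty
t=2 Left ⇒ loc=A A=clean B=dirty
t=3 Right ⇒ loc=B A=clean B=dirty
t=4 Left ⇒ loc=A A=clean B=dirty
t=5 Suck ⇒ loc=A A=clean B=dirty
t=6 Suck ⇒ loc=A A=clean B=dirty
t=7 Right ⇒ loc=B A=clean B=dirty

loc=B A=clean B=dirty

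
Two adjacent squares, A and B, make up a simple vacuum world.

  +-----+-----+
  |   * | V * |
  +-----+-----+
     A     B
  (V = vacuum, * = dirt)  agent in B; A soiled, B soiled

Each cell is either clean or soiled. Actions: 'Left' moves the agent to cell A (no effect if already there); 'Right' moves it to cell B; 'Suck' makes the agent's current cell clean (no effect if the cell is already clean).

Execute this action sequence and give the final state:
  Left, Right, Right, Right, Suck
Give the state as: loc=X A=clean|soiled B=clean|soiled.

loc=B A=soiled B=clean

step 1/5 (Left): loc=A A=soiled B=soiled
step 2/5 (Right): loc=B A=soiled B=soiled
step 3/5 (Right): loc=B A=soiled B=soiled
step 4/5 (Right): loc=B A=soiled B=soiled
step 5/5 (Suck): loc=B A=soiled B=clean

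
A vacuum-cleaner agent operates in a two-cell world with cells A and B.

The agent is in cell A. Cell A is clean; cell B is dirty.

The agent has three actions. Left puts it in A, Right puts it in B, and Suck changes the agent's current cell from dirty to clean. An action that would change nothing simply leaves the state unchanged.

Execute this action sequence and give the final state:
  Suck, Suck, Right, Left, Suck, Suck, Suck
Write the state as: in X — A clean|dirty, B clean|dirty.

in A — A clean, B dirty

1) do Suck; now in A — A clean, B dirty
2) do Suck; now in A — A clean, B dirty
3) do Right; now in B — A clean, B dirty
4) do Left; now in A — A clean, B dirty
5) do Suck; now in A — A clean, B dirty
6) do Suck; now in A — A clean, B dirty
7) do Suck; now in A — A clean, B dirty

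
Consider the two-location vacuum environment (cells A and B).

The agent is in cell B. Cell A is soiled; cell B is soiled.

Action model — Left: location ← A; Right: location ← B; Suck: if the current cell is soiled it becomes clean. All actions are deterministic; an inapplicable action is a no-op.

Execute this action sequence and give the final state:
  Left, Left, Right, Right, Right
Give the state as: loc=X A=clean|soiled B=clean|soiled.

1. Left → loc=A A=soiled B=soiled
2. Left → loc=A A=soiled B=soiled
3. Right → loc=B A=soiled B=soiled
4. Right → loc=B A=soiled B=soiled
5. Right → loc=B A=soiled B=soiled

loc=B A=soiled B=soiled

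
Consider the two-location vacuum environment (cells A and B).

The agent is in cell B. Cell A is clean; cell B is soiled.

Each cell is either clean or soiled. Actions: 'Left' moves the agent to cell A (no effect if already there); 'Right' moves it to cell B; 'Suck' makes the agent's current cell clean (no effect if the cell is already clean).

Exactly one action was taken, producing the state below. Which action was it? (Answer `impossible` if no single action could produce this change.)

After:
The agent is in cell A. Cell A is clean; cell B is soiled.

try  Left: loc=A A=clean B=soiled  ← match
try Right: loc=B A=clean B=soiled
try  Suck: loc=B A=clean B=clean

Left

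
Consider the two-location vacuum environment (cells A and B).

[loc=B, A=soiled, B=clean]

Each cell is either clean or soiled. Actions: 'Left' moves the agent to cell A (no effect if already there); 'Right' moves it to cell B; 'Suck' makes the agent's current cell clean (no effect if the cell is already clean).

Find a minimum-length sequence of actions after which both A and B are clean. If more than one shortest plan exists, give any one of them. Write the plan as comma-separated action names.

Left, Suck

1. Left → loc=A A=soiled B=clean
2. Suck → loc=A A=clean B=clean
min 2: go A then Suck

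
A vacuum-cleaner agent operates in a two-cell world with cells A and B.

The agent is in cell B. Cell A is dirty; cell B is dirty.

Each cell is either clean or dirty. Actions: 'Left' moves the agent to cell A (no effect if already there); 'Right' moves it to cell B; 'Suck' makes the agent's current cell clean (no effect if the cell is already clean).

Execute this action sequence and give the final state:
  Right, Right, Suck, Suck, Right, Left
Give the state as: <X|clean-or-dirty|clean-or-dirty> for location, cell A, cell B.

t=1 Right ⇒ <B|dirty|dirty>
t=2 Right ⇒ <B|dirty|dirty>
t=3 Suck ⇒ <B|dirty|clean>
t=4 Suck ⇒ <B|dirty|clean>
t=5 Right ⇒ <B|dirty|clean>
t=6 Left ⇒ <A|dirty|clean>

<A|dirty|clean>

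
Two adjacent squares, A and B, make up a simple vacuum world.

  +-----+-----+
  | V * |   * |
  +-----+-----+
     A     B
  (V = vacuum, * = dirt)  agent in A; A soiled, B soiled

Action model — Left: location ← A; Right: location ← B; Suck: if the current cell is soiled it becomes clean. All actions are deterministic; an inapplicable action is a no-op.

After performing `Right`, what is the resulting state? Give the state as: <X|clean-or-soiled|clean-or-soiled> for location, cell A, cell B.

start: <A|soiled|soiled>
1) do Right; now <B|soiled|soiled>

<B|soiled|soiled>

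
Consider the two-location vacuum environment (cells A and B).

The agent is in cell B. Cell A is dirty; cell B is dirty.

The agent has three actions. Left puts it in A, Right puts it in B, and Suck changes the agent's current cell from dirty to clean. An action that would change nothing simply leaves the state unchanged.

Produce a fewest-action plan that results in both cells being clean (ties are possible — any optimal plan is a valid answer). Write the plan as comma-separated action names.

Suck, Left, Suck

1) do Suck; now in B — A dirty, B clean
2) do Left; now in A — A dirty, B clean
3) do Suck; now in A — A clean, B clean
min 3: Suck B + move + Suck A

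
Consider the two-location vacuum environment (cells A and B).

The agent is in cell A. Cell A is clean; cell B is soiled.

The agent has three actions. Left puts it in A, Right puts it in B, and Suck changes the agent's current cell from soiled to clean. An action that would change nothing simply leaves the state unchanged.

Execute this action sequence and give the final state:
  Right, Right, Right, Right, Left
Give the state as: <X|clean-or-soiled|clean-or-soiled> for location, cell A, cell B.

<A|clean|soiled>

[1] after Right: <B|clean|soiled>
[2] after Right: <B|clean|soiled>
[3] after Right: <B|clean|soiled>
[4] after Right: <B|clean|soiled>
[5] after Left: <A|clean|soiled>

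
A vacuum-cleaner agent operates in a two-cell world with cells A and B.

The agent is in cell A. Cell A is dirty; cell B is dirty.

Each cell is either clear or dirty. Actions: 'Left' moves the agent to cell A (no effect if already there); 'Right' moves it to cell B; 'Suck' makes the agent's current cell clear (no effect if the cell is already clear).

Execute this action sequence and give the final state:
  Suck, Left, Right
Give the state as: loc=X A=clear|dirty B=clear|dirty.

Suck (#1): loc=A A=clear B=dirty
Left (#2): loc=A A=clear B=dirty
Right (#3): loc=B A=clear B=dirty

loc=B A=clear B=dirty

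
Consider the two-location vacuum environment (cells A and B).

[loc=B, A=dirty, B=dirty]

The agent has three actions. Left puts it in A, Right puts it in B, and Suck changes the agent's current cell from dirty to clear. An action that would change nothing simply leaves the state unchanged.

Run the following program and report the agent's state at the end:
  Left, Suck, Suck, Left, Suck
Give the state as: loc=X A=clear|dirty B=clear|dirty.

loc=A A=clear B=dirty

[1] after Left: loc=A A=dirty B=dirty
[2] after Suck: loc=A A=clear B=dirty
[3] after Suck: loc=A A=clear B=dirty
[4] after Left: loc=A A=clear B=dirty
[5] after Suck: loc=A A=clear B=dirty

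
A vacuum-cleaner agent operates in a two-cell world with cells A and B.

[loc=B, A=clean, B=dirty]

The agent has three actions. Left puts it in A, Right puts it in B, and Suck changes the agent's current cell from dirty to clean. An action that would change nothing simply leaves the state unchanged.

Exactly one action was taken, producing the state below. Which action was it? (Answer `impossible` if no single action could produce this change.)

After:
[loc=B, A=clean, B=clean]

try  Left: <A|clean|dirty>
try Right: <B|clean|dirty>
try  Suck: <B|clean|clean>  ← match

Suck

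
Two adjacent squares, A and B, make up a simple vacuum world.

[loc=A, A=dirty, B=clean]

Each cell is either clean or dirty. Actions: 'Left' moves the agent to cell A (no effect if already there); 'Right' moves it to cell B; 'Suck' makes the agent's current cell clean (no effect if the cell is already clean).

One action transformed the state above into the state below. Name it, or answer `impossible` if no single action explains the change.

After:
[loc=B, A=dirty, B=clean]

try  Left: loc=A A=dirty B=clean
try Right: loc=B A=dirty B=clean  ← match
try  Suck: loc=A A=clean B=clean

Right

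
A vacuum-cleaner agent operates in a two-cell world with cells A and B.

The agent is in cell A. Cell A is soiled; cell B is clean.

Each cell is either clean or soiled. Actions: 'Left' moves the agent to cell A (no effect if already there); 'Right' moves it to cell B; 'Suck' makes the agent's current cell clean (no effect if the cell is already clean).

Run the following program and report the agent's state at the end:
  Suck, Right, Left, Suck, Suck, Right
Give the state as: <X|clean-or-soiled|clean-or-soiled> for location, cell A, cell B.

Suck (#1): <A|clean|clean>
Right (#2): <B|clean|clean>
Left (#3): <A|clean|clean>
Suck (#4): <A|clean|clean>
Suck (#5): <A|clean|clean>
Right (#6): <B|clean|clean>

<B|clean|clean>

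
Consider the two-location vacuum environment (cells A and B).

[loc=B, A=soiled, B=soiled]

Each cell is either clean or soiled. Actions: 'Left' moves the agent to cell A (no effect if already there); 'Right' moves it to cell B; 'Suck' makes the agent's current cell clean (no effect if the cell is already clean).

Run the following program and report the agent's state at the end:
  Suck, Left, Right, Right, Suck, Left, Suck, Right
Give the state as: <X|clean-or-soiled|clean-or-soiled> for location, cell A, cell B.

1) do Suck; now <B|soiled|clean>
2) do Left; now <A|soiled|clean>
3) do Right; now <B|soiled|clean>
4) do Right; now <B|soiled|clean>
5) do Suck; now <B|soiled|clean>
6) do Left; now <A|soiled|clean>
7) do Suck; now <A|clean|clean>
8) do Right; now <B|clean|clean>

<B|clean|clean>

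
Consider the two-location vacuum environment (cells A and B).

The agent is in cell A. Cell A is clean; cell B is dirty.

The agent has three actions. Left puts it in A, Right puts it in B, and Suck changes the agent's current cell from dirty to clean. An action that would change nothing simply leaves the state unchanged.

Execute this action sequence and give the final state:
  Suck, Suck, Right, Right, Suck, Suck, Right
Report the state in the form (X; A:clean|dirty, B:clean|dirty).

(B; A:clean, B:clean)

Suck (#1): (A; A:clean, B:dirty)
Suck (#2): (A; A:clean, B:dirty)
Right (#3): (B; A:clean, B:dirty)
Right (#4): (B; A:clean, B:dirty)
Suck (#5): (B; A:clean, B:clean)
Suck (#6): (B; A:clean, B:clean)
Right (#7): (B; A:clean, B:clean)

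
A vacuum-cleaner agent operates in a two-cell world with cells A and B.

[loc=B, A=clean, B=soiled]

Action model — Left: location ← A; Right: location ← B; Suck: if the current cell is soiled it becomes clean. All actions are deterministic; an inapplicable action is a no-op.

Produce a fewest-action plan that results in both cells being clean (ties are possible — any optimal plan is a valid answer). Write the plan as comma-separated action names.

Suck

1) do Suck; now (B; A:clean, B:clean)
min 1: B is soiled, one Suck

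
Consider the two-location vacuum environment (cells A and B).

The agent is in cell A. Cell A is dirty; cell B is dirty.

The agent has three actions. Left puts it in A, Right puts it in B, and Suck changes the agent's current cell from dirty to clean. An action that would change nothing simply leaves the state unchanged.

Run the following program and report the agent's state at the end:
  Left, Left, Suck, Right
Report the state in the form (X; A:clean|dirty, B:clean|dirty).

1) do Left; now (A; A:dirty, B:dirty)
2) do Left; now (A; A:dirty, B:dirty)
3) do Suck; now (A; A:clean, B:dirty)
4) do Right; now (B; A:clean, B:dirty)

(B; A:clean, B:dirty)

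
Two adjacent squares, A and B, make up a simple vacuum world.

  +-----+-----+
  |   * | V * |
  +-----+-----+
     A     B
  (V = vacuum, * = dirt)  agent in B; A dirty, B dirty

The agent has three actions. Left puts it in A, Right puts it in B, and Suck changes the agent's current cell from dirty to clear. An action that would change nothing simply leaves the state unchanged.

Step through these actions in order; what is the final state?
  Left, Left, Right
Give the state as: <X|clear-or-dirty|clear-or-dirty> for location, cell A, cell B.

<B|dirty|dirty>

1) do Left; now <A|dirty|dirty>
2) do Left; now <A|dirty|dirty>
3) do Right; now <B|dirty|dirty>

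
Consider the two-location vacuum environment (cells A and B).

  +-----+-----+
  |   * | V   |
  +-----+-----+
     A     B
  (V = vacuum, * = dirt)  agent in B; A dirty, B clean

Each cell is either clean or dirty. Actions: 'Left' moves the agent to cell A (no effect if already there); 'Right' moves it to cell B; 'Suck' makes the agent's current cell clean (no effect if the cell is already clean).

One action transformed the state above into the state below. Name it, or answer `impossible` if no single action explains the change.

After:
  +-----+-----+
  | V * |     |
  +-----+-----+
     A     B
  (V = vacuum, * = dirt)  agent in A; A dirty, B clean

Left

try  Left: in A — A dirty, B clean  ← match
try Right: in B — A dirty, B clean
try  Suck: in B — A dirty, B clean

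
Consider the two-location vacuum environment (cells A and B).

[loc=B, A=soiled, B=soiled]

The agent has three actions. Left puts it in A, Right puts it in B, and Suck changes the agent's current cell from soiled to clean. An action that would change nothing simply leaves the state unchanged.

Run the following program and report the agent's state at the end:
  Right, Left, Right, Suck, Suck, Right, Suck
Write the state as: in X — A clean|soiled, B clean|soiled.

step 1/7 (Right): in B — A soiled, B soiled
step 2/7 (Left): in A — A soiled, B soiled
step 3/7 (Right): in B — A soiled, B soiled
step 4/7 (Suck): in B — A soiled, B clean
step 5/7 (Suck): in B — A soiled, B clean
step 6/7 (Right): in B — A soiled, B clean
step 7/7 (Suck): in B — A soiled, B clean

in B — A soiled, B clean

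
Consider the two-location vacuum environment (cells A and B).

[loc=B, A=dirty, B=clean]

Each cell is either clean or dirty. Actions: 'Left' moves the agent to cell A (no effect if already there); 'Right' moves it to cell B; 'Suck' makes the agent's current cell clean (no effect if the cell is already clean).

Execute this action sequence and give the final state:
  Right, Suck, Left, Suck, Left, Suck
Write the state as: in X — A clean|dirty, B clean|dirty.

in A — A clean, B clean

[1] after Right: in B — A dirty, B clean
[2] after Suck: in B — A dirty, B clean
[3] after Left: in A — A dirty, B clean
[4] after Suck: in A — A clean, B clean
[5] after Left: in A — A clean, B clean
[6] after Suck: in A — A clean, B clean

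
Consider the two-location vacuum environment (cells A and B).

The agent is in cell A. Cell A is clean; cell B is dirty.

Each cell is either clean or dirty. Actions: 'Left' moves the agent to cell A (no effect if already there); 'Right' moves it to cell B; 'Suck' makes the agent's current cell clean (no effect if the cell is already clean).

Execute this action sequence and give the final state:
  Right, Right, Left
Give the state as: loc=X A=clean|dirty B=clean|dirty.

loc=A A=clean B=dirty

t=1 Right ⇒ loc=B A=clean B=dirty
t=2 Right ⇒ loc=B A=clean B=dirty
t=3 Left ⇒ loc=A A=clean B=dirty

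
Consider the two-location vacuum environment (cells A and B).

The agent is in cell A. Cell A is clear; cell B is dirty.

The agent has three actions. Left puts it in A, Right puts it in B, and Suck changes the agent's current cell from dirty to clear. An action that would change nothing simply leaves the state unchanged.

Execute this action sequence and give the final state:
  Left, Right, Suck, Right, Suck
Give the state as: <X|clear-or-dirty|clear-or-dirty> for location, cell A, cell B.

1) do Left; now <A|clear|dirty>
2) do Right; now <B|clear|dirty>
3) do Suck; now <B|clear|clear>
4) do Right; now <B|clear|clear>
5) do Suck; now <B|clear|clear>

<B|clear|clear>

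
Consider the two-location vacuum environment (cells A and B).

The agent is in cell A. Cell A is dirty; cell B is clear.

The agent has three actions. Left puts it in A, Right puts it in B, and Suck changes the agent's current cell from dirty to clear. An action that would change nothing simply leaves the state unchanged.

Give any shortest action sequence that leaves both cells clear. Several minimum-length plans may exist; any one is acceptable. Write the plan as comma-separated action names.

step 1/1 (Suck): (A; A:clear, B:clear)
min 1: A is dirty, one Suck

Suck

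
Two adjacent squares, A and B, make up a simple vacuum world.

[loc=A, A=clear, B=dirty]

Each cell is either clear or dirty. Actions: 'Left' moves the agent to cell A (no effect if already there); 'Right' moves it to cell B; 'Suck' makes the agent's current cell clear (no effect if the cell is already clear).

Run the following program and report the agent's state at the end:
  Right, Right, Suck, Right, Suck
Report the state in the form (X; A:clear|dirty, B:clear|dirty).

(B; A:clear, B:clear)

1) do Right; now (B; A:clear, B:dirty)
2) do Right; now (B; A:clear, B:dirty)
3) do Suck; now (B; A:clear, B:clear)
4) do Right; now (B; A:clear, B:clear)
5) do Suck; now (B; A:clear, B:clear)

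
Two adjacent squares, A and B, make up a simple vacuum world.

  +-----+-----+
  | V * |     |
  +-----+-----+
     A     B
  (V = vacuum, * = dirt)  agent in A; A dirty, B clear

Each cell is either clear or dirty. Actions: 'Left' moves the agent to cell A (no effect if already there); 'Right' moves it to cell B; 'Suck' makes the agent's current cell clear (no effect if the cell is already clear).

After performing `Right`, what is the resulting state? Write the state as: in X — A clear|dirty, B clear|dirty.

in B — A dirty, B clear

start: in A — A dirty, B clear
1. Right → in B — A dirty, B clear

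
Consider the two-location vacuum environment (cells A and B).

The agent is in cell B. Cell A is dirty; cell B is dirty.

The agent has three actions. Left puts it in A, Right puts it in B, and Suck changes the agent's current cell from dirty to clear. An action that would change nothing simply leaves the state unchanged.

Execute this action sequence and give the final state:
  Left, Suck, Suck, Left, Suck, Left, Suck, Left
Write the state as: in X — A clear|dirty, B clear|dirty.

in A — A clear, B dirty

[1] after Left: in A — A dirty, B dirty
[2] after Suck: in A — A clear, B dirty
[3] after Suck: in A — A clear, B dirty
[4] after Left: in A — A clear, B dirty
[5] after Suck: in A — A clear, B dirty
[6] after Left: in A — A clear, B dirty
[7] after Suck: in A — A clear, B dirty
[8] after Left: in A — A clear, B dirty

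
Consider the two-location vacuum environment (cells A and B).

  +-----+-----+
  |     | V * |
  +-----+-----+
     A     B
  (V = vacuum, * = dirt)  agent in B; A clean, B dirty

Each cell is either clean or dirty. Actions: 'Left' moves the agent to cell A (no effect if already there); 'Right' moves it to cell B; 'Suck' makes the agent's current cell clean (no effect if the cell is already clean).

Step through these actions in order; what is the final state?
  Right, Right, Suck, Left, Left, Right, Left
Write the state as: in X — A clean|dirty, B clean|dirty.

t=1 Right ⇒ in B — A clean, B dirty
t=2 Right ⇒ in B — A clean, B dirty
t=3 Suck ⇒ in B — A clean, B clean
t=4 Left ⇒ in A — A clean, B clean
t=5 Left ⇒ in A — A clean, B clean
t=6 Right ⇒ in B — A clean, B clean
t=7 Left ⇒ in A — A clean, B clean

in A — A clean, B clean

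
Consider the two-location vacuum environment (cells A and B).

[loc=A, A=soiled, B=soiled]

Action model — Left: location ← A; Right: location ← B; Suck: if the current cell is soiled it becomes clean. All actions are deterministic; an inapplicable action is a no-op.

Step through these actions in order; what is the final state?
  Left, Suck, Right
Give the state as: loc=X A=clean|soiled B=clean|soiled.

loc=B A=clean B=soiled

1. Left → loc=A A=soiled B=soiled
2. Suck → loc=A A=clean B=soiled
3. Right → loc=B A=clean B=soiled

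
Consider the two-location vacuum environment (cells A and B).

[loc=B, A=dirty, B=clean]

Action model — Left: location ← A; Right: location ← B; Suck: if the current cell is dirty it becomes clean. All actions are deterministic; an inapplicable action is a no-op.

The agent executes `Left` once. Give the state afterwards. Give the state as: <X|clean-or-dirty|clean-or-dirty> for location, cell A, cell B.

<A|dirty|clean>

start: <B|dirty|clean>
[1] after Left: <A|dirty|clean>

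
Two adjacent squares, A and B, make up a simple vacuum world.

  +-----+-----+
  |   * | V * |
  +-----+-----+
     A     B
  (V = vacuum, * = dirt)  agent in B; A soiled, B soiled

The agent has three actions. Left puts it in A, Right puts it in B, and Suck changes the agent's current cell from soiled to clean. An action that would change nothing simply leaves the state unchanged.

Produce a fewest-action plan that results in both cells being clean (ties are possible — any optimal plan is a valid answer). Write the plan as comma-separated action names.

1. Suck → <B|soiled|clean>
2. Left → <A|soiled|clean>
3. Suck → <A|clean|clean>
min 3: Suck B + move + Suck A

Suck, Left, Suck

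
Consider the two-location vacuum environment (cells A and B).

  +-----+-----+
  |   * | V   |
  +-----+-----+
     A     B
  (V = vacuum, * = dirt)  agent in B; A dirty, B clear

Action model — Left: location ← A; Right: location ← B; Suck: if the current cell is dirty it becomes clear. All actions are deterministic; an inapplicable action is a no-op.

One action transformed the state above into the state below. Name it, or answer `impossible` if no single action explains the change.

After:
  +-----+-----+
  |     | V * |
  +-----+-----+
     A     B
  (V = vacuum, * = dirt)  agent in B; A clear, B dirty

impossible

try  Left: (A; A:dirty, B:clear)
try Right: (B; A:dirty, B:clear)
try  Suck: (B; A:dirty, B:clear)
no single action produces the after-state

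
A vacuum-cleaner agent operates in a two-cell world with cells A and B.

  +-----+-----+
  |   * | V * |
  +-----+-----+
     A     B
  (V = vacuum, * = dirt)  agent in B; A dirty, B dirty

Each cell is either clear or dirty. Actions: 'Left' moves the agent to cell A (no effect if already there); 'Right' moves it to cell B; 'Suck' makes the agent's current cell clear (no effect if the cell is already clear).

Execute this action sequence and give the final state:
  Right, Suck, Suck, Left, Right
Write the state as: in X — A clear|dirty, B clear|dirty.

in B — A dirty, B clear

t=1 Right ⇒ in B — A dirty, B dirty
t=2 Suck ⇒ in B — A dirty, B clear
t=3 Suck ⇒ in B — A dirty, B clear
t=4 Left ⇒ in A — A dirty, B clear
t=5 Right ⇒ in B — A dirty, B clear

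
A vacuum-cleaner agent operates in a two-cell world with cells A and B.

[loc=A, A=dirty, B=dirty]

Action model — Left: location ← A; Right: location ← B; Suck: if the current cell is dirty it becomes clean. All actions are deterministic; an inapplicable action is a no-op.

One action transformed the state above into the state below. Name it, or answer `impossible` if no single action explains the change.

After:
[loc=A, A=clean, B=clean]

impossible

try  Left: loc=A A=dirty B=dirty
try Right: loc=B A=dirty B=dirty
try  Suck: loc=A A=clean B=dirty
no single action produces the after-state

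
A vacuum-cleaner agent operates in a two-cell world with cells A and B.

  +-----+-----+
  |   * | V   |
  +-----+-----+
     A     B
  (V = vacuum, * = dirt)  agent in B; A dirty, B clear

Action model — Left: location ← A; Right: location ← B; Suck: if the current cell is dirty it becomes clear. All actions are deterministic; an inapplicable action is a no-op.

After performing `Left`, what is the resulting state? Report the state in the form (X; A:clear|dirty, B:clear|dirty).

(A; A:dirty, B:clear)

start: (B; A:dirty, B:clear)
[1] after Left: (A; A:dirty, B:clear)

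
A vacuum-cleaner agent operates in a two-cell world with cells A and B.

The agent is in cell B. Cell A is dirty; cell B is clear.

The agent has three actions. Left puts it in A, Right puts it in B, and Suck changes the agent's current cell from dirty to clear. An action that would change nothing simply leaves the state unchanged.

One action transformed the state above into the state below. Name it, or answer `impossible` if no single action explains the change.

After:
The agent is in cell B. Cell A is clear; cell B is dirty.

impossible

try  Left: (A; A:dirty, B:clear)
try Right: (B; A:dirty, B:clear)
try  Suck: (B; A:dirty, B:clear)
no single action produces the after-state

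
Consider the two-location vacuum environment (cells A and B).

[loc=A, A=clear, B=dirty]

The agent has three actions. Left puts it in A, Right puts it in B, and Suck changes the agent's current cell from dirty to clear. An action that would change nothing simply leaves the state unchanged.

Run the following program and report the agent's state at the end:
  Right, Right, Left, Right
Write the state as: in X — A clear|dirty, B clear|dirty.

[1] after Right: in B — A clear, B dirty
[2] after Right: in B — A clear, B dirty
[3] after Left: in A — A clear, B dirty
[4] after Right: in B — A clear, B dirty

in B — A clear, B dirty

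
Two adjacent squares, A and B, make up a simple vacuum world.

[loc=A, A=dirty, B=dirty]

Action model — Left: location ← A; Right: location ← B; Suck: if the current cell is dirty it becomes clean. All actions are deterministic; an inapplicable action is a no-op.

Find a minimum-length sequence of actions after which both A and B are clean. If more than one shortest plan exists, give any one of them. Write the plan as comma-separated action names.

Suck, Right, Suck

t=1 Suck ⇒ (A; A:clean, B:dirty)
t=2 Right ⇒ (B; A:clean, B:dirty)
t=3 Suck ⇒ (B; A:clean, B:clean)
min 3: Suck A + move + Suck B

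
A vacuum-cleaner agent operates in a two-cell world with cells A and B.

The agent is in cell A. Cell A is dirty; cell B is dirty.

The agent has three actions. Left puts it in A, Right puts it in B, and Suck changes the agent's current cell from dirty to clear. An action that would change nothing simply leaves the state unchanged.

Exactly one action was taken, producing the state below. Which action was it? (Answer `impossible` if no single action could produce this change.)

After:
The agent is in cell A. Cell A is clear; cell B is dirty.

try  Left: loc=A A=dirty B=dirty
try Right: loc=B A=dirty B=dirty
try  Suck: loc=A A=clear B=dirty  ← match

Suck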